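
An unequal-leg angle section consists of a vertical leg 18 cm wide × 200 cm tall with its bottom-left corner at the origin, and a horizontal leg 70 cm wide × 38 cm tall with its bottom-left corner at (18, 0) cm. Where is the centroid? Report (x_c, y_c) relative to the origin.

Part | A | x̄ᵢ | ȳᵢ | A·x̄ᵢ | A·ȳᵢ
vertical leg | 3600.00 | 9.00 | 100.00 | 32400.00 | 360000.00
horizontal leg | 2660.00 | 53.00 | 19.00 | 140980.00 | 50540.00
Σ | 6260.00 |  |  | 173380.00 | 410540.00
x_c = 173380.00 / 6260.00 = 27.70 cm
y_c = 410540.00 / 6260.00 = 65.58 cm

x_c = 27.70 cm, y_c = 65.58 cm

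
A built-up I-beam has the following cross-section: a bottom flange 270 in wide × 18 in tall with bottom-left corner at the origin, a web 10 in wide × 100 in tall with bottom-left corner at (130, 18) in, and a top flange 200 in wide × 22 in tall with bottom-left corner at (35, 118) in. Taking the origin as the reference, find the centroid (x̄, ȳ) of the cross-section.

bottom flange: A = 270 × 18 = 4860.00, centroid at (135.00, 9.00).
web: A = 10 × 100 = 1000.00, centroid at (135.00, 68.00).
top flange: A = 200 × 22 = 4400.00, centroid at (135.00, 129.00).
ΣA = 10260.00 in²
ΣAx̄ = (4860.00)(135.00) + (1000.00)(135.00) + (4400.00)(135.00) = 1385100.00 in³
ΣAȳ = (4860.00)(9.00) + (1000.00)(68.00) + (4400.00)(129.00) = 679340.00 in³
x̄ = 1385100.00 / 10260.00 = 135.00 in
ȳ = 679340.00 / 10260.00 = 66.21 in

x̄ = 135.00 in, ȳ = 66.21 in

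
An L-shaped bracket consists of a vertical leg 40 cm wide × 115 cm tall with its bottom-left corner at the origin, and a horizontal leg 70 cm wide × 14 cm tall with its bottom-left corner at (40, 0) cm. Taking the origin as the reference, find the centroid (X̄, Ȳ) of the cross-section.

vertical leg: A = 40 × 115 = 4600.00, centroid at (20.00, 57.50).
horizontal leg: A = 70 × 14 = 980.00, centroid at (75.00, 7.00).
ΣA = 5580.00 cm²
ΣAX̄ = (4600.00)(20.00) + (980.00)(75.00) = 165500.00 cm³
ΣAȲ = (4600.00)(57.50) + (980.00)(7.00) = 271360.00 cm³
X̄ = 165500.00 / 5580.00 = 29.66 cm
Ȳ = 271360.00 / 5580.00 = 48.63 cm

X̄ = 29.66 cm, Ȳ = 48.63 cm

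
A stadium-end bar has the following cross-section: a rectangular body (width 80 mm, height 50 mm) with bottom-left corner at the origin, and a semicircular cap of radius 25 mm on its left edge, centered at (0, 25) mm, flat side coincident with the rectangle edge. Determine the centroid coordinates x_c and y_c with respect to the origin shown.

x_c = 30.03 mm, y_c = 25.00 mm

Part | A | x̄ᵢ | ȳᵢ | A·x̄ᵢ | A·ȳᵢ
rectangular body | 4000.00 | 40.00 | 25.00 | 160000.00 | 100000.00
semicircular end | 981.75 | -10.61 | 25.00 | -10416.67 | 24543.69
Σ | 4981.75 |  |  | 149583.33 | 124543.69
x_c = 149583.33 / 4981.75 = 30.03 mm
y_c = 124543.69 / 4981.75 = 25.00 mm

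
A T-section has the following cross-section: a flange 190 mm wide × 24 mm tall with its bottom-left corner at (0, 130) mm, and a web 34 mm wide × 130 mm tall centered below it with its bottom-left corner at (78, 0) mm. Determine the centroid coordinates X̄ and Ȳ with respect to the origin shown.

X̄ = 95.00 mm, Ȳ = 104.10 mm

web: A = 34 × 130 = 4420.00, centroid at (95.00, 65.00).
flange: A = 190 × 24 = 4560.00, centroid at (95.00, 142.00).
ΣA = 8980.00 mm², ΣAX̄ = 853100.00 mm³, ΣAȲ = 934820.00 mm³.
X̄ = 853100.00/8980.00 = 95.00 mm; Ȳ = 934820.00/8980.00 = 104.10 mm.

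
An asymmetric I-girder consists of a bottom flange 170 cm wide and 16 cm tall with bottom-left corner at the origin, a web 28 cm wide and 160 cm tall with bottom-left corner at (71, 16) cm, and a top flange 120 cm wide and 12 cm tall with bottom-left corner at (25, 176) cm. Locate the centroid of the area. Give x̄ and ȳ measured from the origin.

bottom flange: A = 170 × 16 = 2720.00, centroid at (85.00, 8.00).
web: A = 28 × 160 = 4480.00, centroid at (85.00, 96.00).
top flange: A = 120 × 12 = 1440.00, centroid at (85.00, 182.00).
ΣA = 8640.00 cm²
ΣAx̄ = (2720.00)(85.00) + (4480.00)(85.00) + (1440.00)(85.00) = 734400.00 cm³
ΣAȳ = (2720.00)(8.00) + (4480.00)(96.00) + (1440.00)(182.00) = 713920.00 cm³
x̄ = 734400.00 / 8640.00 = 85.00 cm
ȳ = 713920.00 / 8640.00 = 82.63 cm

x̄ = 85.00 cm, ȳ = 82.63 cm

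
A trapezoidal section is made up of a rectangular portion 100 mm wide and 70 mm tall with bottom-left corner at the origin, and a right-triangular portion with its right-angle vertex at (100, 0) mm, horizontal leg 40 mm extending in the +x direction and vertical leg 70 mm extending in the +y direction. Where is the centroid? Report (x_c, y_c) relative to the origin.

rectangular portion: A = 100 × 70 = 7000.00, centroid at (50.00, 35.00).
triangular portion: A = ½·40·70 = 1400.00, centroid at (113.33, 23.33).
ΣA = 8400.00 mm², ΣAx_c = 508666.67 mm³, ΣAy_c = 277666.67 mm³.
x_c = 508666.67/8400.00 = 60.56 mm; y_c = 277666.67/8400.00 = 33.06 mm.

x_c = 60.56 mm, y_c = 33.06 mm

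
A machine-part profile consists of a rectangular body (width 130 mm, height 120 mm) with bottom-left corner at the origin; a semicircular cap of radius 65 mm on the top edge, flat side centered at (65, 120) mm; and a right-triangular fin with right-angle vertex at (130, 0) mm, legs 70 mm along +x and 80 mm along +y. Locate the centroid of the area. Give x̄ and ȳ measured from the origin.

x̄ = 74.88 mm, ȳ = 79.49 mm

rectangular body: A = 130 × 120 = 15600.00, centroid at (65.00, 60.00).
semicircular top: A = ½π·65² = 6636.61, centroid at (65.00, 147.59).
triangular fin: A = ½·70·80 = 2800.00, centroid at (153.33, 26.67).
ΣA = 25036.61 mm²
ΣAx̄ = (15600.00)(65.00) + (6636.61)(65.00) + (2800.00)(153.33) = 1874713.27 mm³
ΣAȳ = (15600.00)(60.00) + (6636.61)(147.59) + (2800.00)(26.67) = 1990143.74 mm³
x̄ = 1874713.27 / 25036.61 = 74.88 mm
ȳ = 1990143.74 / 25036.61 = 79.49 mm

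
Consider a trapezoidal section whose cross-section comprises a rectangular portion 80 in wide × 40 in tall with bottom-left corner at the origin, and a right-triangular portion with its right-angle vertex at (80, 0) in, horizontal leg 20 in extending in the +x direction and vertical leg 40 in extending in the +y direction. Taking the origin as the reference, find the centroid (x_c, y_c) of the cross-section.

rectangular portion: A = 80 × 40 = 3200.00, centroid at (40.00, 20.00).
triangular portion: A = ½·20·40 = 400.00, centroid at (86.67, 13.33).
ΣA = 3600.00 in²
ΣAx_c = (3200.00)(40.00) + (400.00)(86.67) = 162666.67 in³
ΣAy_c = (3200.00)(20.00) + (400.00)(13.33) = 69333.33 in³
x_c = 162666.67 / 3600.00 = 45.19 in
y_c = 69333.33 / 3600.00 = 19.26 in

x_c = 45.19 in, y_c = 19.26 in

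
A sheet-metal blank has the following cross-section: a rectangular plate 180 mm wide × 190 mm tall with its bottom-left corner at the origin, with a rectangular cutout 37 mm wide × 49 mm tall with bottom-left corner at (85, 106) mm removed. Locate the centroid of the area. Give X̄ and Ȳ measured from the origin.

plate: A = 180 × 190 = 34200.00, centroid at (90.00, 95.00).
hole: A = −(37 × 49) = -1813.00, centroid at (103.50, 130.50).
ΣA = 32387.00 mm²
ΣAX̄ = (34200.00)(90.00) + (-1813.00)(103.50) = 2890354.50 mm³
ΣAȲ = (34200.00)(95.00) + (-1813.00)(130.50) = 3012403.50 mm³
X̄ = 2890354.50 / 32387.00 = 89.24 mm
Ȳ = 3012403.50 / 32387.00 = 93.01 mm

X̄ = 89.24 mm, Ȳ = 93.01 mm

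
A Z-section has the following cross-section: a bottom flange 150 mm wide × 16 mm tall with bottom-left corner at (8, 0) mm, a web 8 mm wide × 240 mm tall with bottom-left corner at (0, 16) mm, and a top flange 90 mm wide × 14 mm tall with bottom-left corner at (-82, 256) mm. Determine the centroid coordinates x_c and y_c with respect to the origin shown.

bottom flange: A = 150 × 16 = 2400.00, centroid at (83.00, 8.00).
web: A = 8 × 240 = 1920.00, centroid at (4.00, 136.00).
top flange: A = 90 × 14 = 1260.00, centroid at (-37.00, 263.00).
ΣA = 5580.00 mm², ΣAx_c = 160260.00 mm³, ΣAy_c = 611700.00 mm³.
x_c = 160260.00/5580.00 = 28.72 mm; y_c = 611700.00/5580.00 = 109.62 mm.

x_c = 28.72 mm, y_c = 109.62 mm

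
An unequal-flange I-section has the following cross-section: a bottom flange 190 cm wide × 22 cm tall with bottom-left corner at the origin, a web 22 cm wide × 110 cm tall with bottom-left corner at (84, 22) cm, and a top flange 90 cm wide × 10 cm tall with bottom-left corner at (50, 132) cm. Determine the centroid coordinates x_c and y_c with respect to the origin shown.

x_c = 95.00 cm, y_c = 47.42 cm

Part | A | x̄ᵢ | ȳᵢ | A·x̄ᵢ | A·ȳᵢ
bottom flange | 4180.00 | 95.00 | 11.00 | 397100.00 | 45980.00
web | 2420.00 | 95.00 | 77.00 | 229900.00 | 186340.00
top flange | 900.00 | 95.00 | 137.00 | 85500.00 | 123300.00
Σ | 7500.00 |  |  | 712500.00 | 355620.00
x_c = 712500.00 / 7500.00 = 95.00 cm
y_c = 355620.00 / 7500.00 = 47.42 cm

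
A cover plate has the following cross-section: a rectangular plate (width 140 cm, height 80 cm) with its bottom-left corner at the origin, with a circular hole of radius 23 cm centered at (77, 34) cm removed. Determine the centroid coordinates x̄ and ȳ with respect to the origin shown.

x̄ = 68.78 cm, ȳ = 41.05 cm

plate: A = 140 × 80 = 11200.00, centroid at (70.00, 40.00).
hole: A = −π·23² = -1661.90, centroid at (77.00, 34.00).
ΣA = 9538.10 cm², ΣAx̄ = 656033.51 cm³, ΣAȳ = 391495.31 cm³.
x̄ = 656033.51/9538.10 = 68.78 cm; ȳ = 391495.31/9538.10 = 41.05 cm.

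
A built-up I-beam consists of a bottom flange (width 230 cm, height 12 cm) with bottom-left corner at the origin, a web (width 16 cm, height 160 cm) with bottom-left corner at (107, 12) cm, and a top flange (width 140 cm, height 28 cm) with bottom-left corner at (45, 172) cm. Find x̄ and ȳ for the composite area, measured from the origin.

x̄ = 115.00 cm, ȳ = 106.19 cm

bottom flange: A = 230 × 12 = 2760.00, centroid at (115.00, 6.00).
web: A = 16 × 160 = 2560.00, centroid at (115.00, 92.00).
top flange: A = 140 × 28 = 3920.00, centroid at (115.00, 186.00).
ΣA = 9240.00 cm², ΣAx̄ = 1062600.00 cm³, ΣAȳ = 981200.00 cm³.
x̄ = 1062600.00/9240.00 = 115.00 cm; ȳ = 981200.00/9240.00 = 106.19 cm.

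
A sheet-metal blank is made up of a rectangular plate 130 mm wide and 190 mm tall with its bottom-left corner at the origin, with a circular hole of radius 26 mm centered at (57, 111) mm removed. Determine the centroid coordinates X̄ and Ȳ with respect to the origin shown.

X̄ = 65.75 mm, Ȳ = 93.49 mm

plate: A = 130 × 190 = 24700.00, centroid at (65.00, 95.00).
hole: A = −π·26² = -2123.72, centroid at (57.00, 111.00).
ΣA = 22576.28 mm²
ΣAX̄ = (24700.00)(65.00) + (-2123.72)(57.00) = 1484448.15 mm³
ΣAȲ = (24700.00)(95.00) + (-2123.72)(111.00) = 2110767.45 mm³
X̄ = 1484448.15 / 22576.28 = 65.75 mm
Ȳ = 2110767.45 / 22576.28 = 93.49 mm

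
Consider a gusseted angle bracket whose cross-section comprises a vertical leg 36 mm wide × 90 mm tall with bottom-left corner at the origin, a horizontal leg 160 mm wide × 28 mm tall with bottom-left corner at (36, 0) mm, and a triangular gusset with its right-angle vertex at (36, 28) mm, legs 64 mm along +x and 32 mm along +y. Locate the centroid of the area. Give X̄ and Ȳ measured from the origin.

Part | A | x̄ᵢ | ȳᵢ | A·x̄ᵢ | A·ȳᵢ
vertical leg | 3240.00 | 18.00 | 45.00 | 58320.00 | 145800.00
horizontal leg | 4480.00 | 116.00 | 14.00 | 519680.00 | 62720.00
gusset | 1024.00 | 57.33 | 38.67 | 58709.33 | 39594.67
Σ | 8744.00 |  |  | 636709.33 | 248114.67
X̄ = 636709.33 / 8744.00 = 72.82 mm
Ȳ = 248114.67 / 8744.00 = 28.38 mm

X̄ = 72.82 mm, Ȳ = 28.38 mm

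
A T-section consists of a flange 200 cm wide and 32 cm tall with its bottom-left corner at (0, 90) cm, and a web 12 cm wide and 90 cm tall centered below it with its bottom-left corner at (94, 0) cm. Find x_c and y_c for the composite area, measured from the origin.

x_c = 100.00 cm, y_c = 97.19 cm

web: A = 12 × 90 = 1080.00, centroid at (100.00, 45.00).
flange: A = 200 × 32 = 6400.00, centroid at (100.00, 106.00).
ΣA = 7480.00 cm², ΣAx_c = 748000.00 cm³, ΣAy_c = 727000.00 cm³.
x_c = 748000.00/7480.00 = 100.00 cm; y_c = 727000.00/7480.00 = 97.19 cm.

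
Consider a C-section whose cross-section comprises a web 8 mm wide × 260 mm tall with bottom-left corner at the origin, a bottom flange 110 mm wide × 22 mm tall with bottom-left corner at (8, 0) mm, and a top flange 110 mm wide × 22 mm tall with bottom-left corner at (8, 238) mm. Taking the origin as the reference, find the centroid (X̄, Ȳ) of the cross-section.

X̄ = 45.27 mm, Ȳ = 130.00 mm

web: A = 8 × 260 = 2080.00, centroid at (4.00, 130.00).
bottom flange: A = 110 × 22 = 2420.00, centroid at (63.00, 11.00).
top flange: A = 110 × 22 = 2420.00, centroid at (63.00, 249.00).
ΣA = 6920.00 mm²
ΣAX̄ = (2080.00)(4.00) + (2420.00)(63.00) + (2420.00)(63.00) = 313240.00 mm³
ΣAȲ = (2080.00)(130.00) + (2420.00)(11.00) + (2420.00)(249.00) = 899600.00 mm³
X̄ = 313240.00 / 6920.00 = 45.27 mm
Ȳ = 899600.00 / 6920.00 = 130.00 mm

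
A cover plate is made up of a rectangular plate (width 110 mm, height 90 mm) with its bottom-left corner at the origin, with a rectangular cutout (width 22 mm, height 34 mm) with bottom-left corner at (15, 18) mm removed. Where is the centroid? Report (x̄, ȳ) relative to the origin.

Part | A | x̄ᵢ | ȳᵢ | A·x̄ᵢ | A·ȳᵢ
plate | 9900.00 | 55.00 | 45.00 | 544500.00 | 445500.00
hole | -748.00 | 26.00 | 35.00 | -19448.00 | -26180.00
Σ | 9152.00 |  |  | 525052.00 | 419320.00
x̄ = 525052.00 / 9152.00 = 57.37 mm
ȳ = 419320.00 / 9152.00 = 45.82 mm

x̄ = 57.37 mm, ȳ = 45.82 mm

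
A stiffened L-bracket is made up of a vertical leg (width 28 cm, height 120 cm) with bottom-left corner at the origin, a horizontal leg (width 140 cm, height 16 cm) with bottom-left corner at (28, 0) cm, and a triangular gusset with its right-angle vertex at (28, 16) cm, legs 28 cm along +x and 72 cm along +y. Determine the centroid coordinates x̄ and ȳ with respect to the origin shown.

x̄ = 46.03 cm, ȳ = 39.32 cm

vertical leg: A = 28 × 120 = 3360.00, centroid at (14.00, 60.00).
horizontal leg: A = 140 × 16 = 2240.00, centroid at (98.00, 8.00).
gusset: A = ½·28·72 = 1008.00, centroid at (37.33, 40.00).
ΣA = 6608.00 cm²
ΣAx̄ = (3360.00)(14.00) + (2240.00)(98.00) + (1008.00)(37.33) = 304192.00 cm³
ΣAȳ = (3360.00)(60.00) + (2240.00)(8.00) + (1008.00)(40.00) = 259840.00 cm³
x̄ = 304192.00 / 6608.00 = 46.03 cm
ȳ = 259840.00 / 6608.00 = 39.32 cm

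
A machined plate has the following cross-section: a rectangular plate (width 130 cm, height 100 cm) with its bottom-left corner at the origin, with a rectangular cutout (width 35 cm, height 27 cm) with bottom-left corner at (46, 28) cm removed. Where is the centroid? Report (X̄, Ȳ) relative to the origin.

X̄ = 65.12 cm, Ȳ = 50.67 cm

plate: A = 130 × 100 = 13000.00, centroid at (65.00, 50.00).
hole: A = −(35 × 27) = -945.00, centroid at (63.50, 41.50).
ΣA = 12055.00 cm², ΣAX̄ = 784992.50 cm³, ΣAȲ = 610782.50 cm³.
X̄ = 784992.50/12055.00 = 65.12 cm; Ȳ = 610782.50/12055.00 = 50.67 cm.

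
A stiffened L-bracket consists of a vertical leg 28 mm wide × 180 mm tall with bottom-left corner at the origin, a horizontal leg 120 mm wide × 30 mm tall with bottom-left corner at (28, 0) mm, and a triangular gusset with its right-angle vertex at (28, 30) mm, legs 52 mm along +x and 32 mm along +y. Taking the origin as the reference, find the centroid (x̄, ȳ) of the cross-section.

vertical leg: A = 28 × 180 = 5040.00, centroid at (14.00, 90.00).
horizontal leg: A = 120 × 30 = 3600.00, centroid at (88.00, 15.00).
gusset: A = ½·52·32 = 832.00, centroid at (45.33, 40.67).
ΣA = 9472.00 mm²
ΣAx̄ = (5040.00)(14.00) + (3600.00)(88.00) + (832.00)(45.33) = 425077.33 mm³
ΣAȳ = (5040.00)(90.00) + (3600.00)(15.00) + (832.00)(40.67) = 541434.67 mm³
x̄ = 425077.33 / 9472.00 = 44.88 mm
ȳ = 541434.67 / 9472.00 = 57.16 mm

x̄ = 44.88 mm, ȳ = 57.16 mm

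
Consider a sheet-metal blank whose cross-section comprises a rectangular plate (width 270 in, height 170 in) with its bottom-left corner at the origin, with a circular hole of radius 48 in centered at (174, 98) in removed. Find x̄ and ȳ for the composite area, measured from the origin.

plate: A = 270 × 170 = 45900.00, centroid at (135.00, 85.00).
hole: A = −π·48² = -7238.23, centroid at (174.00, 98.00).
ΣA = 38661.77 in²
ΣAx̄ = (45900.00)(135.00) + (-7238.23)(174.00) = 4937048.07 in³
ΣAȳ = (45900.00)(85.00) + (-7238.23)(98.00) = 3192153.51 in³
x̄ = 4937048.07 / 38661.77 = 127.70 in
ȳ = 3192153.51 / 38661.77 = 82.57 in

x̄ = 127.70 in, ȳ = 82.57 in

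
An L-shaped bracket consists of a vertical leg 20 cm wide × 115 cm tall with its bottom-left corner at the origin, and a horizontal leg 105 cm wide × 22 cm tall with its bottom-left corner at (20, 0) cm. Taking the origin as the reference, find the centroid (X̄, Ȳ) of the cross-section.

vertical leg: A = 20 × 115 = 2300.00, centroid at (10.00, 57.50).
horizontal leg: A = 105 × 22 = 2310.00, centroid at (72.50, 11.00).
ΣA = 4610.00 cm², ΣAX̄ = 190475.00 cm³, ΣAȲ = 157660.00 cm³.
X̄ = 190475.00/4610.00 = 41.32 cm; Ȳ = 157660.00/4610.00 = 34.20 cm.

X̄ = 41.32 cm, Ȳ = 34.20 cm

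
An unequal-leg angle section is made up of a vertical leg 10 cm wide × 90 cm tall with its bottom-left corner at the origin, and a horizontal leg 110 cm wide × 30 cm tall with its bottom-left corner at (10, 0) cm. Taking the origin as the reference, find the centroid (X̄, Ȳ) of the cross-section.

vertical leg: A = 10 × 90 = 900.00, centroid at (5.00, 45.00).
horizontal leg: A = 110 × 30 = 3300.00, centroid at (65.00, 15.00).
ΣA = 4200.00 cm², ΣAX̄ = 219000.00 cm³, ΣAȲ = 90000.00 cm³.
X̄ = 219000.00/4200.00 = 52.14 cm; Ȳ = 90000.00/4200.00 = 21.43 cm.

X̄ = 52.14 cm, Ȳ = 21.43 cm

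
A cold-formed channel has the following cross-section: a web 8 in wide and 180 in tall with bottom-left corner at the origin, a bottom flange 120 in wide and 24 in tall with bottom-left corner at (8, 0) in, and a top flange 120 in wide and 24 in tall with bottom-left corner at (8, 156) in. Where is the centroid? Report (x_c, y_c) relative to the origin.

web: A = 8 × 180 = 1440.00, centroid at (4.00, 90.00).
bottom flange: A = 120 × 24 = 2880.00, centroid at (68.00, 12.00).
top flange: A = 120 × 24 = 2880.00, centroid at (68.00, 168.00).
ΣA = 7200.00 in², ΣAx_c = 397440.00 in³, ΣAy_c = 648000.00 in³.
x_c = 397440.00/7200.00 = 55.20 in; y_c = 648000.00/7200.00 = 90.00 in.

x_c = 55.20 in, y_c = 90.00 in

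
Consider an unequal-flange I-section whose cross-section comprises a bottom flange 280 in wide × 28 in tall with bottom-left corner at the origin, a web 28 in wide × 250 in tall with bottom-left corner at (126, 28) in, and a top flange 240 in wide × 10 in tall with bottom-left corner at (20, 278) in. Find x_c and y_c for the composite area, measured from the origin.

Part | A | x̄ᵢ | ȳᵢ | A·x̄ᵢ | A·ȳᵢ
bottom flange | 7840.00 | 140.00 | 14.00 | 1097600.00 | 109760.00
web | 7000.00 | 140.00 | 153.00 | 980000.00 | 1071000.00
top flange | 2400.00 | 140.00 | 283.00 | 336000.00 | 679200.00
Σ | 17240.00 |  |  | 2413600.00 | 1859960.00
x_c = 2413600.00 / 17240.00 = 140.00 in
y_c = 1859960.00 / 17240.00 = 107.89 in

x_c = 140.00 in, y_c = 107.89 in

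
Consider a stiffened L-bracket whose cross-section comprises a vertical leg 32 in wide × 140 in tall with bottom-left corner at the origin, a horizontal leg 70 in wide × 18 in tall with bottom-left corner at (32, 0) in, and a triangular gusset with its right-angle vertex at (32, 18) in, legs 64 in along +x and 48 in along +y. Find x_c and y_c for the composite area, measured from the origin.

vertical leg: A = 32 × 140 = 4480.00, centroid at (16.00, 70.00).
horizontal leg: A = 70 × 18 = 1260.00, centroid at (67.00, 9.00).
gusset: A = ½·64·48 = 1536.00, centroid at (53.33, 34.00).
ΣA = 7276.00 in², ΣAx_c = 238020.00 in³, ΣAy_c = 377164.00 in³.
x_c = 238020.00/7276.00 = 32.71 in; y_c = 377164.00/7276.00 = 51.84 in.

x_c = 32.71 in, y_c = 51.84 in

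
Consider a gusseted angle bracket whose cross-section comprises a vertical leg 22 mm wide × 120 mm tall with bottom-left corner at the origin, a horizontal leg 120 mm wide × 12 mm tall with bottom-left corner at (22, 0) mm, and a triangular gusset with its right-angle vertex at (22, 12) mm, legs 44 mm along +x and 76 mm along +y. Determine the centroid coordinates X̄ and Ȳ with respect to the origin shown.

vertical leg: A = 22 × 120 = 2640.00, centroid at (11.00, 60.00).
horizontal leg: A = 120 × 12 = 1440.00, centroid at (82.00, 6.00).
gusset: A = ½·44·76 = 1672.00, centroid at (36.67, 37.33).
ΣA = 5752.00 mm²
ΣAX̄ = (2640.00)(11.00) + (1440.00)(82.00) + (1672.00)(36.67) = 208426.67 mm³
ΣAȲ = (2640.00)(60.00) + (1440.00)(6.00) + (1672.00)(37.33) = 229461.33 mm³
X̄ = 208426.67 / 5752.00 = 36.24 mm
Ȳ = 229461.33 / 5752.00 = 39.89 mm

X̄ = 36.24 mm, Ȳ = 39.89 mm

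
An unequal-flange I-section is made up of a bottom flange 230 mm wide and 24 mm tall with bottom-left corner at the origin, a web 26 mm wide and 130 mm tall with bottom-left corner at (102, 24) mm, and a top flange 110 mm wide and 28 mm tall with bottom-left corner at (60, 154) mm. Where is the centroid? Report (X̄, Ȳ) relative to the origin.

X̄ = 115.00 mm, Ȳ = 73.83 mm

bottom flange: A = 230 × 24 = 5520.00, centroid at (115.00, 12.00).
web: A = 26 × 130 = 3380.00, centroid at (115.00, 89.00).
top flange: A = 110 × 28 = 3080.00, centroid at (115.00, 168.00).
ΣA = 11980.00 mm², ΣAX̄ = 1377700.00 mm³, ΣAȲ = 884500.00 mm³.
X̄ = 1377700.00/11980.00 = 115.00 mm; Ȳ = 884500.00/11980.00 = 73.83 mm.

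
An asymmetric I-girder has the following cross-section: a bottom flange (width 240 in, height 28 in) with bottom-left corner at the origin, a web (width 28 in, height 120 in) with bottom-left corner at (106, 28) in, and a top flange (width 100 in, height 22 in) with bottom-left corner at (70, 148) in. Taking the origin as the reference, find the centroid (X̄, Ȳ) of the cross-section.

bottom flange: A = 240 × 28 = 6720.00, centroid at (120.00, 14.00).
web: A = 28 × 120 = 3360.00, centroid at (120.00, 88.00).
top flange: A = 100 × 22 = 2200.00, centroid at (120.00, 159.00).
ΣA = 12280.00 in², ΣAX̄ = 1473600.00 in³, ΣAȲ = 739560.00 in³.
X̄ = 1473600.00/12280.00 = 120.00 in; Ȳ = 739560.00/12280.00 = 60.22 in.

X̄ = 120.00 in, Ȳ = 60.22 in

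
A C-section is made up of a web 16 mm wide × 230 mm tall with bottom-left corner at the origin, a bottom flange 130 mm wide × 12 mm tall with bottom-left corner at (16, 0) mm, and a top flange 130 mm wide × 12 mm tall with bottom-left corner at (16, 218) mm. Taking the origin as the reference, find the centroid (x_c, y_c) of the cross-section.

Part | A | x̄ᵢ | ȳᵢ | A·x̄ᵢ | A·ȳᵢ
web | 3680.00 | 8.00 | 115.00 | 29440.00 | 423200.00
bottom flange | 1560.00 | 81.00 | 6.00 | 126360.00 | 9360.00
top flange | 1560.00 | 81.00 | 224.00 | 126360.00 | 349440.00
Σ | 6800.00 |  |  | 282160.00 | 782000.00
x_c = 282160.00 / 6800.00 = 41.49 mm
y_c = 782000.00 / 6800.00 = 115.00 mm

x_c = 41.49 mm, y_c = 115.00 mm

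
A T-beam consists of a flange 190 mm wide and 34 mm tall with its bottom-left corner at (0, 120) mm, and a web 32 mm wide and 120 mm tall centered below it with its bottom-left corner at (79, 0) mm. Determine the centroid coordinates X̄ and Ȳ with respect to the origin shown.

web: A = 32 × 120 = 3840.00, centroid at (95.00, 60.00).
flange: A = 190 × 34 = 6460.00, centroid at (95.00, 137.00).
ΣA = 10300.00 mm², ΣAX̄ = 978500.00 mm³, ΣAȲ = 1115420.00 mm³.
X̄ = 978500.00/10300.00 = 95.00 mm; Ȳ = 1115420.00/10300.00 = 108.29 mm.

X̄ = 95.00 mm, Ȳ = 108.29 mm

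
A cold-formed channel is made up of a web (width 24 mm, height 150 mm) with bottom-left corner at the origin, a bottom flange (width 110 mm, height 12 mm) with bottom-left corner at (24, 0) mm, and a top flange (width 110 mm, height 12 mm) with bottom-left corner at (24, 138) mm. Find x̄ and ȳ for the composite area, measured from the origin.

web: A = 24 × 150 = 3600.00, centroid at (12.00, 75.00).
bottom flange: A = 110 × 12 = 1320.00, centroid at (79.00, 6.00).
top flange: A = 110 × 12 = 1320.00, centroid at (79.00, 144.00).
ΣA = 6240.00 mm², ΣAx̄ = 251760.00 mm³, ΣAȳ = 468000.00 mm³.
x̄ = 251760.00/6240.00 = 40.35 mm; ȳ = 468000.00/6240.00 = 75.00 mm.

x̄ = 40.35 mm, ȳ = 75.00 mm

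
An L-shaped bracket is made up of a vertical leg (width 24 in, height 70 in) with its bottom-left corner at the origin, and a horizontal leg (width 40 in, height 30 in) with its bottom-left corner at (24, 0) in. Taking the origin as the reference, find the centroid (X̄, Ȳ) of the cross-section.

X̄ = 25.33 in, Ȳ = 26.67 in

vertical leg: A = 24 × 70 = 1680.00, centroid at (12.00, 35.00).
horizontal leg: A = 40 × 30 = 1200.00, centroid at (44.00, 15.00).
ΣA = 2880.00 in², ΣAX̄ = 72960.00 in³, ΣAȲ = 76800.00 in³.
X̄ = 72960.00/2880.00 = 25.33 in; Ȳ = 76800.00/2880.00 = 26.67 in.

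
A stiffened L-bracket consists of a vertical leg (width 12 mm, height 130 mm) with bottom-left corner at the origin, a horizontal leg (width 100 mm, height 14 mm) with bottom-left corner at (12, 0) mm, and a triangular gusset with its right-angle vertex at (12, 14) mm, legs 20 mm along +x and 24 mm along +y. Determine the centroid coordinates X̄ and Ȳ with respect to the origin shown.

X̄ = 31.45 mm, Ȳ = 36.40 mm

vertical leg: A = 12 × 130 = 1560.00, centroid at (6.00, 65.00).
horizontal leg: A = 100 × 14 = 1400.00, centroid at (62.00, 7.00).
gusset: A = ½·20·24 = 240.00, centroid at (18.67, 22.00).
ΣA = 3200.00 mm²
ΣAX̄ = (1560.00)(6.00) + (1400.00)(62.00) + (240.00)(18.67) = 100640.00 mm³
ΣAȲ = (1560.00)(65.00) + (1400.00)(7.00) + (240.00)(22.00) = 116480.00 mm³
X̄ = 100640.00 / 3200.00 = 31.45 mm
Ȳ = 116480.00 / 3200.00 = 36.40 mm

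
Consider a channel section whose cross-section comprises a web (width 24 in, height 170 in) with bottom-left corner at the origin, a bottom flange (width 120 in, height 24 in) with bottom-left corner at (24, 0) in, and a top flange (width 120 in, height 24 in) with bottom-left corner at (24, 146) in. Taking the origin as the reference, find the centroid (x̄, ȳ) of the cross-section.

web: A = 24 × 170 = 4080.00, centroid at (12.00, 85.00).
bottom flange: A = 120 × 24 = 2880.00, centroid at (84.00, 12.00).
top flange: A = 120 × 24 = 2880.00, centroid at (84.00, 158.00).
ΣA = 9840.00 in²
ΣAx̄ = (4080.00)(12.00) + (2880.00)(84.00) + (2880.00)(84.00) = 532800.00 in³
ΣAȳ = (4080.00)(85.00) + (2880.00)(12.00) + (2880.00)(158.00) = 836400.00 in³
x̄ = 532800.00 / 9840.00 = 54.15 in
ȳ = 836400.00 / 9840.00 = 85.00 in

x̄ = 54.15 in, ȳ = 85.00 in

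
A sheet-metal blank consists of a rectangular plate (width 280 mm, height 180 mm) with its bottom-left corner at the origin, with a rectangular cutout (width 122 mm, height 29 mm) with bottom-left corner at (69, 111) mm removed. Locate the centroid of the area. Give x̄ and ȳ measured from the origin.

x̄ = 140.75 mm, ȳ = 87.32 mm

plate: A = 280 × 180 = 50400.00, centroid at (140.00, 90.00).
hole: A = −(122 × 29) = -3538.00, centroid at (130.00, 125.50).
ΣA = 46862.00 mm², ΣAx̄ = 6596060.00 mm³, ΣAȳ = 4091981.00 mm³.
x̄ = 6596060.00/46862.00 = 140.75 mm; ȳ = 4091981.00/46862.00 = 87.32 mm.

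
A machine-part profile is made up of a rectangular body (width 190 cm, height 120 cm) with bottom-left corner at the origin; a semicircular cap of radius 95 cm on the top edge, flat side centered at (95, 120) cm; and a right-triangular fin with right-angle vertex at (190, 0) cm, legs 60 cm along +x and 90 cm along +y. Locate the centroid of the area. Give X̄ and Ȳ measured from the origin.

Part | A | x̄ᵢ | ȳᵢ | A·x̄ᵢ | A·ȳᵢ
rectangular body | 22800.00 | 95.00 | 60.00 | 2166000.00 | 1368000.00
semicircular top | 14176.44 | 95.00 | 160.32 | 1346761.50 | 2272755.76
triangular fin | 2700.00 | 210.00 | 30.00 | 567000.00 | 81000.00
Σ | 39676.44 |  |  | 4079761.50 | 3721755.76
X̄ = 4079761.50 / 39676.44 = 102.83 cm
Ȳ = 3721755.76 / 39676.44 = 93.80 cm

X̄ = 102.83 cm, Ȳ = 93.80 cm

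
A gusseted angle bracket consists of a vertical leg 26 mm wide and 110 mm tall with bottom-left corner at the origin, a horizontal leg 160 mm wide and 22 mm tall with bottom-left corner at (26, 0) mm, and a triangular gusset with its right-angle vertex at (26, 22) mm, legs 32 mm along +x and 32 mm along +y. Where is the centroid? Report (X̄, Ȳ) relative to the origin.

X̄ = 62.26 mm, Ȳ = 30.87 mm

vertical leg: A = 26 × 110 = 2860.00, centroid at (13.00, 55.00).
horizontal leg: A = 160 × 22 = 3520.00, centroid at (106.00, 11.00).
gusset: A = ½·32·32 = 512.00, centroid at (36.67, 32.67).
ΣA = 6892.00 mm², ΣAX̄ = 429073.33 mm³, ΣAȲ = 212745.33 mm³.
X̄ = 429073.33/6892.00 = 62.26 mm; Ȳ = 212745.33/6892.00 = 30.87 mm.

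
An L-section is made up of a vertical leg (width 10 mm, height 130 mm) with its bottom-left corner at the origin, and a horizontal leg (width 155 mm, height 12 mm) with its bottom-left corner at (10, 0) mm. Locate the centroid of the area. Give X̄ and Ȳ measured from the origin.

Part | A | x̄ᵢ | ȳᵢ | A·x̄ᵢ | A·ȳᵢ
vertical leg | 1300.00 | 5.00 | 65.00 | 6500.00 | 84500.00
horizontal leg | 1860.00 | 87.50 | 6.00 | 162750.00 | 11160.00
Σ | 3160.00 |  |  | 169250.00 | 95660.00
X̄ = 169250.00 / 3160.00 = 53.56 mm
Ȳ = 95660.00 / 3160.00 = 30.27 mm

X̄ = 53.56 mm, Ȳ = 30.27 mm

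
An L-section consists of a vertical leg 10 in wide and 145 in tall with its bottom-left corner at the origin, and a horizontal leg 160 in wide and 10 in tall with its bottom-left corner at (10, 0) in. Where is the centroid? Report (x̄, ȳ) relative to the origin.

x̄ = 49.59 in, ȳ = 37.09 in

vertical leg: A = 10 × 145 = 1450.00, centroid at (5.00, 72.50).
horizontal leg: A = 160 × 10 = 1600.00, centroid at (90.00, 5.00).
ΣA = 3050.00 in²
ΣAx̄ = (1450.00)(5.00) + (1600.00)(90.00) = 151250.00 in³
ΣAȳ = (1450.00)(72.50) + (1600.00)(5.00) = 113125.00 in³
x̄ = 151250.00 / 3050.00 = 49.59 in
ȳ = 113125.00 / 3050.00 = 37.09 in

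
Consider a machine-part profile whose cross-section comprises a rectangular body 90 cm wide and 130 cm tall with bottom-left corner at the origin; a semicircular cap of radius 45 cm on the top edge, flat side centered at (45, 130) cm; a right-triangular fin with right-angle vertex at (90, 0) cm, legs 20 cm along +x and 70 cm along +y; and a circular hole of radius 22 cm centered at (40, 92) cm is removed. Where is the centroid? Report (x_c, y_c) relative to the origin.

rectangular body: A = 90 × 130 = 11700.00, centroid at (45.00, 65.00).
semicircular top: A = ½π·45² = 3180.86, centroid at (45.00, 149.10).
triangular fin: A = ½·20·70 = 700.00, centroid at (96.67, 23.33).
hole: A = −π·22² = -1520.53, centroid at (40.00, 92.00).
ΣA = 14060.33 cm², ΣAx_c = 676484.25 cm³, ΣAy_c = 1111206.63 cm³.
x_c = 676484.25/14060.33 = 48.11 cm; y_c = 1111206.63/14060.33 = 79.03 cm.

x_c = 48.11 cm, y_c = 79.03 cm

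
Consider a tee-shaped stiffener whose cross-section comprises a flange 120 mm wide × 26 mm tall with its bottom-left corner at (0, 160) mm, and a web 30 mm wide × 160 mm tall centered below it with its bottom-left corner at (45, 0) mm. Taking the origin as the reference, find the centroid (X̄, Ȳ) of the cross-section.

X̄ = 60.00 mm, Ȳ = 116.64 mm

Part | A | x̄ᵢ | ȳᵢ | A·x̄ᵢ | A·ȳᵢ
web | 4800.00 | 60.00 | 80.00 | 288000.00 | 384000.00
flange | 3120.00 | 60.00 | 173.00 | 187200.00 | 539760.00
Σ | 7920.00 |  |  | 475200.00 | 923760.00
X̄ = 475200.00 / 7920.00 = 60.00 mm
Ȳ = 923760.00 / 7920.00 = 116.64 mm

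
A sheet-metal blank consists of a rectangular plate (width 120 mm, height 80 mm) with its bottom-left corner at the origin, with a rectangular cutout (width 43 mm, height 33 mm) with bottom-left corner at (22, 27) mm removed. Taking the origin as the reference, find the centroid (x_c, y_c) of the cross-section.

plate: A = 120 × 80 = 9600.00, centroid at (60.00, 40.00).
hole: A = −(43 × 33) = -1419.00, centroid at (43.50, 43.50).
ΣA = 8181.00 mm²
ΣAx_c = (9600.00)(60.00) + (-1419.00)(43.50) = 514273.50 mm³
ΣAy_c = (9600.00)(40.00) + (-1419.00)(43.50) = 322273.50 mm³
x_c = 514273.50 / 8181.00 = 62.86 mm
y_c = 322273.50 / 8181.00 = 39.39 mm

x_c = 62.86 mm, y_c = 39.39 mm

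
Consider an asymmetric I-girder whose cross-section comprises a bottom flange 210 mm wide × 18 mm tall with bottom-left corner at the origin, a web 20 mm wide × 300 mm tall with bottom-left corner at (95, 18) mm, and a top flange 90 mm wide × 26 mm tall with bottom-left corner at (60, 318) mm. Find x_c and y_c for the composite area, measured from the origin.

x_c = 105.00 mm, y_c = 149.88 mm

bottom flange: A = 210 × 18 = 3780.00, centroid at (105.00, 9.00).
web: A = 20 × 300 = 6000.00, centroid at (105.00, 168.00).
top flange: A = 90 × 26 = 2340.00, centroid at (105.00, 331.00).
ΣA = 12120.00 mm²
ΣAx_c = (3780.00)(105.00) + (6000.00)(105.00) + (2340.00)(105.00) = 1272600.00 mm³
ΣAy_c = (3780.00)(9.00) + (6000.00)(168.00) + (2340.00)(331.00) = 1816560.00 mm³
x_c = 1272600.00 / 12120.00 = 105.00 mm
y_c = 1816560.00 / 12120.00 = 149.88 mm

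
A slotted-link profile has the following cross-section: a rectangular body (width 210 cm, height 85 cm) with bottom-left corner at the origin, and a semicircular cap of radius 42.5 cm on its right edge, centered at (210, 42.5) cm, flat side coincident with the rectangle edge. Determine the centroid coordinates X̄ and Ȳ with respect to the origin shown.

Part | A | x̄ᵢ | ȳᵢ | A·x̄ᵢ | A·ȳᵢ
rectangular body | 17850.00 | 105.00 | 42.50 | 1874250.00 | 758625.00
semicircular end | 2837.25 | 228.04 | 42.50 | 646999.77 | 120583.16
Σ | 20687.25 |  |  | 2521249.77 | 879208.16
X̄ = 2521249.77 / 20687.25 = 121.87 cm
Ȳ = 879208.16 / 20687.25 = 42.50 cm

X̄ = 121.87 cm, Ȳ = 42.50 cm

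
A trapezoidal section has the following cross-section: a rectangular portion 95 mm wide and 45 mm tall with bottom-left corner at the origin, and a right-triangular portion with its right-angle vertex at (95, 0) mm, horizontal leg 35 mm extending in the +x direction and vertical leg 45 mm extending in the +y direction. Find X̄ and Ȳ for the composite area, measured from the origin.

rectangular portion: A = 95 × 45 = 4275.00, centroid at (47.50, 22.50).
triangular portion: A = ½·35·45 = 787.50, centroid at (106.67, 15.00).
ΣA = 5062.50 mm²
ΣAX̄ = (4275.00)(47.50) + (787.50)(106.67) = 287062.50 mm³
ΣAȲ = (4275.00)(22.50) + (787.50)(15.00) = 108000.00 mm³
X̄ = 287062.50 / 5062.50 = 56.70 mm
Ȳ = 108000.00 / 5062.50 = 21.33 mm

X̄ = 56.70 mm, Ȳ = 21.33 mm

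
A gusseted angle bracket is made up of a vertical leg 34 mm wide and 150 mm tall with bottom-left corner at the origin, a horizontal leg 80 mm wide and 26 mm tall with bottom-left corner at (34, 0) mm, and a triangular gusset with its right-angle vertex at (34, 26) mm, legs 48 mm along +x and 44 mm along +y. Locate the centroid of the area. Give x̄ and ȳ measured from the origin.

x̄ = 35.63 mm, ȳ = 54.94 mm

vertical leg: A = 34 × 150 = 5100.00, centroid at (17.00, 75.00).
horizontal leg: A = 80 × 26 = 2080.00, centroid at (74.00, 13.00).
gusset: A = ½·48·44 = 1056.00, centroid at (50.00, 40.67).
ΣA = 8236.00 mm²
ΣAx̄ = (5100.00)(17.00) + (2080.00)(74.00) + (1056.00)(50.00) = 293420.00 mm³
ΣAȳ = (5100.00)(75.00) + (2080.00)(13.00) + (1056.00)(40.67) = 452484.00 mm³
x̄ = 293420.00 / 8236.00 = 35.63 mm
ȳ = 452484.00 / 8236.00 = 54.94 mm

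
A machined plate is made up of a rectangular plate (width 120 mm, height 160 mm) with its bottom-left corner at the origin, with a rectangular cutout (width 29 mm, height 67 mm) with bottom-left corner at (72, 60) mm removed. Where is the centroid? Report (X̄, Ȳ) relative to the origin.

X̄ = 57.02 mm, Ȳ = 78.48 mm

plate: A = 120 × 160 = 19200.00, centroid at (60.00, 80.00).
hole: A = −(29 × 67) = -1943.00, centroid at (86.50, 93.50).
ΣA = 17257.00 mm²
ΣAX̄ = (19200.00)(60.00) + (-1943.00)(86.50) = 983930.50 mm³
ΣAȲ = (19200.00)(80.00) + (-1943.00)(93.50) = 1354329.50 mm³
X̄ = 983930.50 / 17257.00 = 57.02 mm
Ȳ = 1354329.50 / 17257.00 = 78.48 mm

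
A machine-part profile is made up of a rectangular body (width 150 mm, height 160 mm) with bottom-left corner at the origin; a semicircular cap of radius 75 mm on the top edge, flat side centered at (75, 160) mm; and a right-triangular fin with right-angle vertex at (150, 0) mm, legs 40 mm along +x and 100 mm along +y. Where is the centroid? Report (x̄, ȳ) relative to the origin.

x̄ = 80.07 mm, ȳ = 105.69 mm

rectangular body: A = 150 × 160 = 24000.00, centroid at (75.00, 80.00).
semicircular top: A = ½π·75² = 8835.73, centroid at (75.00, 191.83).
triangular fin: A = ½·40·100 = 2000.00, centroid at (163.33, 33.33).
ΣA = 34835.73 mm²
ΣAx̄ = (24000.00)(75.00) + (8835.73)(75.00) + (2000.00)(163.33) = 2789346.37 mm³
ΣAȳ = (24000.00)(80.00) + (8835.73)(191.83) + (2000.00)(33.33) = 3681633.36 mm³
x̄ = 2789346.37 / 34835.73 = 80.07 mm
ȳ = 3681633.36 / 34835.73 = 105.69 mm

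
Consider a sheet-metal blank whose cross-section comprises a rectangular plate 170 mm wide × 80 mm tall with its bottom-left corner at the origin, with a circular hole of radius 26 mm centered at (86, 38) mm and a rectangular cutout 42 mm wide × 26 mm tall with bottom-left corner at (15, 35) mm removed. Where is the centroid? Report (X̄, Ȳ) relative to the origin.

plate: A = 170 × 80 = 13600.00, centroid at (85.00, 40.00).
hole 1: A = −π·26² = -2123.72, centroid at (86.00, 38.00).
hole 2: A = −(42 × 26) = -1092.00, centroid at (36.00, 48.00).
ΣA = 10384.28 mm², ΣAX̄ = 934048.37 mm³, ΣAȲ = 410882.77 mm³.
X̄ = 934048.37/10384.28 = 89.95 mm; Ȳ = 410882.77/10384.28 = 39.57 mm.

X̄ = 89.95 mm, Ȳ = 39.57 mm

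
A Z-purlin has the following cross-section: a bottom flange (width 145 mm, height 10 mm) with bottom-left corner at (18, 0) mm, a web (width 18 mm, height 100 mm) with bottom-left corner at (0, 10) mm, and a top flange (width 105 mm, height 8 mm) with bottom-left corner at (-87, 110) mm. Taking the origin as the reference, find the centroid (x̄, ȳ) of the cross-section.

x̄ = 28.96 mm, ȳ = 51.59 mm

bottom flange: A = 145 × 10 = 1450.00, centroid at (90.50, 5.00).
web: A = 18 × 100 = 1800.00, centroid at (9.00, 60.00).
top flange: A = 105 × 8 = 840.00, centroid at (-34.50, 114.00).
ΣA = 4090.00 mm², ΣAx̄ = 118445.00 mm³, ΣAȳ = 211010.00 mm³.
x̄ = 118445.00/4090.00 = 28.96 mm; ȳ = 211010.00/4090.00 = 51.59 mm.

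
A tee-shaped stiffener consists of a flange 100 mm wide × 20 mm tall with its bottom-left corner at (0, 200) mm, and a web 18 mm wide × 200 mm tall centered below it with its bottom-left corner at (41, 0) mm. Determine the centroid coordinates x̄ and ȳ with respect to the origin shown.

Part | A | x̄ᵢ | ȳᵢ | A·x̄ᵢ | A·ȳᵢ
web | 3600.00 | 50.00 | 100.00 | 180000.00 | 360000.00
flange | 2000.00 | 50.00 | 210.00 | 100000.00 | 420000.00
Σ | 5600.00 |  |  | 280000.00 | 780000.00
x̄ = 280000.00 / 5600.00 = 50.00 mm
ȳ = 780000.00 / 5600.00 = 139.29 mm

x̄ = 50.00 mm, ȳ = 139.29 mm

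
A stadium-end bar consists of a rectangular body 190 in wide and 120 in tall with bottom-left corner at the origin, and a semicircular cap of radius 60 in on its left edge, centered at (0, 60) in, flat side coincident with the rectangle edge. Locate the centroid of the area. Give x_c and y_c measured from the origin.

rectangular body: A = 190 × 120 = 22800.00, centroid at (95.00, 60.00).
semicircular end: A = ½π·60² = 5654.87, centroid at (-25.46, 60.00).
ΣA = 28454.87 in², ΣAx_c = 2022000.00 in³, ΣAy_c = 1707292.01 in³.
x_c = 2022000.00/28454.87 = 71.06 in; y_c = 1707292.01/28454.87 = 60.00 in.

x_c = 71.06 in, y_c = 60.00 in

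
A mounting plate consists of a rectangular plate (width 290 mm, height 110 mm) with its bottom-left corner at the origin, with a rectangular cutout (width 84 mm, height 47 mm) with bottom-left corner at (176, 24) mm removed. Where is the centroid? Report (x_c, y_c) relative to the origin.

plate: A = 290 × 110 = 31900.00, centroid at (145.00, 55.00).
hole: A = −(84 × 47) = -3948.00, centroid at (218.00, 47.50).
ΣA = 27952.00 mm², ΣAx_c = 3764836.00 mm³, ΣAy_c = 1566970.00 mm³.
x_c = 3764836.00/27952.00 = 134.69 mm; y_c = 1566970.00/27952.00 = 56.06 mm.

x_c = 134.69 mm, y_c = 56.06 mm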